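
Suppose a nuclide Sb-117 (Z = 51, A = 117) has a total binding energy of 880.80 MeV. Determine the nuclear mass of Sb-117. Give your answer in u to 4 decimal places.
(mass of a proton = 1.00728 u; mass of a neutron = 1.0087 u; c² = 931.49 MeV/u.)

116.9999 u

Mass defect = 880.80 MeV / (931.49 MeV/u) = 0.945582 u
Constituent mass = 51(1.00728) + 66(1.0087) = 117.94548 u
Nuclear mass = 117.94548 − 0.945582 = 116.999898 u ≈ 116.9999 u (to 4 decimal places)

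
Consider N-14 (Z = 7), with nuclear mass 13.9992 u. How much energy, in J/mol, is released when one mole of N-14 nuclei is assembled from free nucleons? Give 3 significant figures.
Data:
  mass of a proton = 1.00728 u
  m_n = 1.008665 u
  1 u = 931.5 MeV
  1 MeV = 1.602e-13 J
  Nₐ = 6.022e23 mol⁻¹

1.01e+13 J/mol

Total constituent mass: 7 × 1.00728 + 7 × 1.008665 = 14.111615 u
Mass defect Δm = 14.111615 − 13.9992 = 0.112415 u
Binding energy = Δm·c² = 0.112415 × 931.5 MeV/u = 104.715 MeV
Per nucleus in joules: 104.715 MeV × 1.602e-13 J/MeV = 1.6775e-11 J
Per mole: 1.6775e-11 J × 6.022e23 mol⁻¹ = 1.0102e+13 J/mol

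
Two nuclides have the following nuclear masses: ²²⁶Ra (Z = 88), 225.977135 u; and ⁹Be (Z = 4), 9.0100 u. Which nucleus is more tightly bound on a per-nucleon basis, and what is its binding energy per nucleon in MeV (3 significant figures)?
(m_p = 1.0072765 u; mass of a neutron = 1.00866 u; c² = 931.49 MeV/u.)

²²⁶Ra; 7.66 MeV/nucleon

²²⁶Ra: Σm = 88(1.0072765) + 138(1.00866) = 227.8354120 u; Δm = 1.8582770 u; E_B = 1731.0 MeV; E_B/A = 7.659 MeV
⁹Be: Σm = 4(1.0072765) + 5(1.00866) = 9.0724060 u; Δm = 0.0624060 u; E_B = 58.131 MeV; E_B/A = 6.459 MeV
²²⁶Ra has the higher binding energy per nucleon, so it is the more tightly bound nucleus.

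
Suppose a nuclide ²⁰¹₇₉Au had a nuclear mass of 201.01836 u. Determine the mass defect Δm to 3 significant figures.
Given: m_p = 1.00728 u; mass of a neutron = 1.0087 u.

Total constituent mass: 79 × 1.00728 + 122 × 1.0087 = 202.63652 u
Mass defect Δm = 202.63652 − 201.01836 = 1.61816 u

1.62 u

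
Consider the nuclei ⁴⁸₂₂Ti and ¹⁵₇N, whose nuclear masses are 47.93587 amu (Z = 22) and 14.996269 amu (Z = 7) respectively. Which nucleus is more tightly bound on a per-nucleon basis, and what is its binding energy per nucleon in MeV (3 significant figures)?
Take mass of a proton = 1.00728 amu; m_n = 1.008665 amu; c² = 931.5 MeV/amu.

⁴⁸₂₂Ti; 8.72 MeV/nucleon

⁴⁸₂₂Ti: Σm = 22(1.00728) + 26(1.008665) = 48.385450 amu; Δm = 0.449580 amu; E_B = 418.784 MeV; E_B/A = 8.7247 MeV
¹⁵₇N: Σm = 7(1.00728) + 8(1.008665) = 15.120280 amu; Δm = 0.124011 amu; E_B = 115.52 MeV; E_B/A = 7.701 MeV
⁴⁸₂₂Ti has the higher binding energy per nucleon, so it is the more tightly bound nucleus.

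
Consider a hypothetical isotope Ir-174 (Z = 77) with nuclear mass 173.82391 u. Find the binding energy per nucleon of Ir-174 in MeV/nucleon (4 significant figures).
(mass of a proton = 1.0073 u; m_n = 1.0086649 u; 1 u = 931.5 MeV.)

8.451 MeV/nucleon

The nucleus contains 77 protons and 174 − 77 = 97 neutrons.
Mass of separated nucleons = 77(1.0073) + 97(1.0086649) = 77.5621 + 97.8404953 = 175.4025953 u
Mass defect Δm = 175.4025953 − 173.82391 = 1.5786853 u
Binding energy = Δm·c² = 1.5786853 × 931.5 MeV/u = 1470.55 MeV
Per nucleon: 1470.55 / 174 = 8.451 MeV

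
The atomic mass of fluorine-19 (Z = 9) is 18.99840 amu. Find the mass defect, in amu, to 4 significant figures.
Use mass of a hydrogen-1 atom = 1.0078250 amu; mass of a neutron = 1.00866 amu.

0.1586 amu

With 9 protons and 10 neutrons (A = 19):
Total constituent mass: 9 × 1.0078250 + 10 × 1.00866 = 19.1570250 amu
Δm = 19.1570250 − 18.99840 = 0.1586250 amu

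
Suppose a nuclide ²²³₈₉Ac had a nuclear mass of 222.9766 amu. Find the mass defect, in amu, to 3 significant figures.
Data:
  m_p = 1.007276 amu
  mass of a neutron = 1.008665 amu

1.83 amu

The nucleus contains 89 protons and 223 − 89 = 134 neutrons.
Total constituent mass: 89 × 1.007276 + 134 × 1.008665 = 224.808674 amu
The mass defect is 224.808674 − 222.9766 = 1.832074 amu.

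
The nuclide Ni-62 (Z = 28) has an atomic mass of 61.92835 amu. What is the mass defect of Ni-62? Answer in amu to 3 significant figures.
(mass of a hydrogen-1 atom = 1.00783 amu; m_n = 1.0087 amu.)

0.587 amu

With 28 protons and 34 neutrons (A = 62):
Total constituent mass: 28 × 1.00783 + 34 × 1.0087 = 62.51504 amu
Mass defect Δm = 62.51504 − 61.92835 = 0.58669 amu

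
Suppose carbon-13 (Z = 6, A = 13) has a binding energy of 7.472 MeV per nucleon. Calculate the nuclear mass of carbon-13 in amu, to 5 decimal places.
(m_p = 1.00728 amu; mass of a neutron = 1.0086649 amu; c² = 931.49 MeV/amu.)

Total binding energy = 13 × 7.472 = 97.136 MeV
Mass defect = 97.136 MeV / (931.49 MeV/amu) = 0.1042802 amu
Constituent mass = 6(1.00728) + 7(1.0086649) = 13.1043343 amu
Nuclear mass = 13.1043343 − 0.1042802 = 13.0000541 amu ≈ 13.00005 amu (to 5 decimal places)

13.00005 amu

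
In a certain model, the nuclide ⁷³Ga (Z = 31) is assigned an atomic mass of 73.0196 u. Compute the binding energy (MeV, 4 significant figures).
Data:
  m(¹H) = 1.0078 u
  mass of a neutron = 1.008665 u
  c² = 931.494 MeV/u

Z = 31, so N = A − Z = 73 − 31 = 42.
Total constituent mass: 31 × 1.0078 + 42 × 1.008665 = 73.605730 u
Mass defect Δm = 73.605730 − 73.0196 = 0.586130 u
E_B = 0.586130 × 931.494 = 545.977 MeV

546.0 MeV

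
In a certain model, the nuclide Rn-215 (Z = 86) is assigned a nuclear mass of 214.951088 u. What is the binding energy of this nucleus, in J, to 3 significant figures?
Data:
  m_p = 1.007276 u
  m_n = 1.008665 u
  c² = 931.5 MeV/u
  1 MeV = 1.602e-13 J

The nucleus contains 86 protons and 215 − 86 = 129 neutrons.
Σm = 86·m_p + 129·m_n = 86.625736 + 130.117785 = 216.743521 u
The mass defect is 216.743521 − 214.951088 = 1.792433 u.
Binding energy = Δm·c² = 1.792433 × 931.5 MeV/u = 1669.65 MeV
In joules: 1669.65 MeV × 1.602e-13 J/MeV = 2.6748e-10 J

2.67e-10 J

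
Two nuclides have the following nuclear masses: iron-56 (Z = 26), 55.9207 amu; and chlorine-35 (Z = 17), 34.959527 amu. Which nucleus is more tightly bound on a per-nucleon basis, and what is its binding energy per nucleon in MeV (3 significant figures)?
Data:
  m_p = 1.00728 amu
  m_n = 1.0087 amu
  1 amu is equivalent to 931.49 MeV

iron-56: Σm = 26(1.00728) + 30(1.0087) = 56.45028 amu; Δm = 0.52958 amu; E_B = 493.30 MeV; E_B/A = 8.809 MeV
chlorine-35: Σm = 17(1.00728) + 18(1.0087) = 35.28036 amu; Δm = 0.320833 amu; E_B = 298.85 MeV; E_B/A = 8.539 MeV
iron-56 has the higher binding energy per nucleon, so it is the more tightly bound nucleus.

iron-56; 8.81 MeV/nucleon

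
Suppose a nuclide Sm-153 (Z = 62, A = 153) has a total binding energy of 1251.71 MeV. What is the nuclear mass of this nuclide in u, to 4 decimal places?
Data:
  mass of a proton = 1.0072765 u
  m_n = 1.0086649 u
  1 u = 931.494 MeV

Mass defect = 1251.71 MeV / (931.494 MeV/u) = 1.343766 u
Constituent mass = 62(1.0072765) + 91(1.0086649) = 154.2396489 u
Nuclear mass = 154.2396489 − 1.343766 = 152.8958829 u ≈ 152.8959 u (to 4 decimal places)

152.8959 u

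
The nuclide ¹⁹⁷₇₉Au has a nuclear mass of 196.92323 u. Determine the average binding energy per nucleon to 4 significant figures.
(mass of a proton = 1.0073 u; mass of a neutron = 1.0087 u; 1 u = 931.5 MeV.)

Z = 79, so N = A − Z = 197 − 79 = 118.
Σm = 79·m_p + 118·m_n = 79.5767 + 119.0266 = 198.6033 u
The mass defect is 198.6033 − 196.92323 = 1.68007 u.
Converting to energy: 1.68007 u × 931.5 MeV/u = 1564.99 MeV
Per nucleon: 1564.99 / 197 = 7.944 MeV

7.944 MeV/nucleon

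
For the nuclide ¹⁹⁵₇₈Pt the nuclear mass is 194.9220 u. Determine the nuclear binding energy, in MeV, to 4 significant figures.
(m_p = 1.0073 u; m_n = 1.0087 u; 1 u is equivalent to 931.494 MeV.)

1551 MeV

With 78 protons and 117 neutrons (A = 195):
Total constituent mass: 78 × 1.0073 + 117 × 1.0087 = 196.5873 u
Mass defect Δm = 196.5873 − 194.9220 = 1.6653 u
E_B = 1.6653 × 931.494 = 1551.22 MeV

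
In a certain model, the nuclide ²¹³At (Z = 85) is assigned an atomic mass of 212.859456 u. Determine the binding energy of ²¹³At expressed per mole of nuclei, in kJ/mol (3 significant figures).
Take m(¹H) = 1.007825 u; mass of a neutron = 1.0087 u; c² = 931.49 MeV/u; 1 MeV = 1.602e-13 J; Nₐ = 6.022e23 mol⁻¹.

1.72e+11 kJ/mol

Z = 85, so N = A − Z = 213 − 85 = 128.
Σm = 85·m(¹H) + 128·m_n = 85.665125 + 129.1136 = 214.778725 u
Mass defect Δm = 214.778725 − 212.859456 = 1.919269 u
Binding energy = Δm·c² = 1.919269 × 931.49 MeV/u = 1787.78 MeV
Per nucleus in joules: 1787.78 MeV × 1.602e-13 J/MeV = 2.8640e-10 J
Per mole: 2.8640e-10 J × 6.022e23 mol⁻¹ = 1.7247e+14 J/mol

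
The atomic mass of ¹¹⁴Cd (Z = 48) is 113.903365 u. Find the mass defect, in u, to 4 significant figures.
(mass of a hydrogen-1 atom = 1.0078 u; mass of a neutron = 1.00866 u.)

With 48 protons and 66 neutrons (A = 114):
Σm = 48·m(¹H) + 66·m_n = 48.3744 + 66.57156 = 114.94596 u
Δm = 114.94596 − 113.903365 = 1.042595 u

1.043 u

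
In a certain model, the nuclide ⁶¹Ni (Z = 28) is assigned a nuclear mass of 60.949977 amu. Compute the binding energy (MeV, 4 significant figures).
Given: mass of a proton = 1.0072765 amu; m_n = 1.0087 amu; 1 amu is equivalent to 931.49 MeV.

503.8 MeV

With 28 protons and 33 neutrons (A = 61):
Mass of separated nucleons = 28(1.0072765) + 33(1.0087) = 28.2037420 + 33.2871 = 61.4908420 amu
Δm = 61.4908420 − 60.949977 = 0.5408650 amu
Binding energy = Δm·c² = 0.5408650 × 931.49 MeV/amu = 503.810 MeV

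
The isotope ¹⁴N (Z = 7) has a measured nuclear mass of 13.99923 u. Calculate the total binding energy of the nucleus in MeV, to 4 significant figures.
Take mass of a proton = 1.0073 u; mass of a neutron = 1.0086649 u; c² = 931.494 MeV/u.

The nucleus contains 7 protons and 14 − 7 = 7 neutrons.
Mass of separated nucleons = 7(1.0073) + 7(1.0086649) = 7.0511 + 7.0606543 = 14.1117543 u
Mass defect Δm = 14.1117543 − 13.99923 = 0.1125243 u
E_B = 0.1125243 × 931.494 = 104.816 MeV

104.8 MeV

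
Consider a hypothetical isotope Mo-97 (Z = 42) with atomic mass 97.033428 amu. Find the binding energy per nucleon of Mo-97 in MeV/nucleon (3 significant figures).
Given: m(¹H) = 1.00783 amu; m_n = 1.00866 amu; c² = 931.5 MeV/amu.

Z = 42, so N = A − Z = 97 − 42 = 55.
Mass of separated nucleons = 42(1.00783) + 55(1.00866) = 42.32886 + 55.47630 = 97.80516 amu
The mass defect is 97.80516 − 97.033428 = 0.771732 amu.
Converting to energy: 0.771732 amu × 931.5 MeV/amu = 718.868 MeV
BE/A = 718.868 MeV / 97 = 7.411 MeV/nucleon

7.41 MeV/nucleon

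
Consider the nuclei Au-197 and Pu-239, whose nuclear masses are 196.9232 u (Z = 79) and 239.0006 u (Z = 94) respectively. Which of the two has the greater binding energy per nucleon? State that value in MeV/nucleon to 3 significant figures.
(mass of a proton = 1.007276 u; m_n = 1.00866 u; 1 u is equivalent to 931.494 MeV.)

Au-197: Σm = 79(1.007276) + 118(1.00866) = 198.596684 u; Δm = 1.673484 u; E_B = 1558.8 MeV; E_B/A = 7.913 MeV
Pu-239: Σm = 94(1.007276) + 145(1.00866) = 240.939644 u; Δm = 1.939044 u; E_B = 1806.2 MeV; E_B/A = 7.557 MeV
Au-197 has the higher binding energy per nucleon, so it is the more tightly bound nucleus.

Au-197; 7.91 MeV/nucleon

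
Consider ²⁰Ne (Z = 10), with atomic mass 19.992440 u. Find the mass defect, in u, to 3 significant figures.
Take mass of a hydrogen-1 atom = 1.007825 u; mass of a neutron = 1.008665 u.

With 10 protons and 10 neutrons (A = 20):
Σm = 10·m(¹H) + 10·m_n = 10.078250 + 10.086650 = 20.164900 u
The mass defect is 20.164900 − 19.992440 = 0.172460 u.

0.172 u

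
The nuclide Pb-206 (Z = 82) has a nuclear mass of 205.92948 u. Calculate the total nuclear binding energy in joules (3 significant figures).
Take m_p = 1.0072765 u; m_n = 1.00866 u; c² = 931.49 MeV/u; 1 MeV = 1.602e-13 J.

2.60e-10 J

Total constituent mass: 82 × 1.0072765 + 124 × 1.00866 = 207.6705130 u
Δm = 207.6705130 − 205.92948 = 1.7410330 u
Converting to energy: 1.7410330 u × 931.49 MeV/u = 1621.75 MeV
In joules: 1621.75 MeV × 1.602e-13 J/MeV = 2.5980e-10 J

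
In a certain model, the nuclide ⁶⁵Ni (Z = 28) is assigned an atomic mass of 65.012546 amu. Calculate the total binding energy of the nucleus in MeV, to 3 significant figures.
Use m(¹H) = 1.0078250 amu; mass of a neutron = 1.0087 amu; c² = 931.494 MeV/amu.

492 MeV

Σm = 28·m(¹H) + 37·m_n = 28.2191000 + 37.3219 = 65.5410000 amu
Mass defect Δm = 65.5410000 − 65.012546 = 0.5284540 amu
Converting to energy: 0.5284540 amu × 931.494 MeV/amu = 492.252 MeV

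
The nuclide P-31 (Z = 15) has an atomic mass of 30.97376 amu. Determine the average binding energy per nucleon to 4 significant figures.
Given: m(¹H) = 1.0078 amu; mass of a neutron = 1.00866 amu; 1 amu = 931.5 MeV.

With 15 protons and 16 neutrons (A = 31):
Total constituent mass: 15 × 1.0078 + 16 × 1.00866 = 31.25556 amu
Δm = 31.25556 − 30.97376 = 0.28180 amu
E_B = 0.28180 × 931.5 = 262.497 MeV
BE/A = 262.497 MeV / 31 = 8.468 MeV/nucleon

8.468 MeV/nucleon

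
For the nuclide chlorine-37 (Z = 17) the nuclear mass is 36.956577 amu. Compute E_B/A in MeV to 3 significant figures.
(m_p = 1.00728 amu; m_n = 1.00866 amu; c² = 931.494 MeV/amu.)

Mass of separated nucleons = 17(1.00728) + 20(1.00866) = 17.12376 + 20.17320 = 37.29696 amu
Mass defect Δm = 37.29696 − 36.956577 = 0.340383 amu
Converting to energy: 0.340383 amu × 931.494 MeV/amu = 317.065 MeV
Per nucleon: 317.065 / 37 = 8.569 MeV

8.57 MeV/nucleon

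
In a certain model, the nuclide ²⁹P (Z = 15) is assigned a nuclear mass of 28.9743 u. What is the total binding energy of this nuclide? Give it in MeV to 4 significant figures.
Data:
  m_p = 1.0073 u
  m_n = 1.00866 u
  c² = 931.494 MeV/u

238.9 MeV

Z = 15, so N = A − Z = 29 − 15 = 14.
Mass of separated nucleons = 15(1.0073) + 14(1.00866) = 15.1095 + 14.12124 = 29.23074 u
Mass defect Δm = 29.23074 − 28.9743 = 0.25644 u
E_B = 0.25644 × 931.494 = 238.872 MeV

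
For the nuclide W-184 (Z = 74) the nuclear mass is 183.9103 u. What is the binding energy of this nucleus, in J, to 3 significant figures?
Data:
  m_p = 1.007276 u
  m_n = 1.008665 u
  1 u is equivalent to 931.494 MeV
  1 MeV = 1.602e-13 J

2.36e-10 J

The nucleus contains 74 protons and 184 − 74 = 110 neutrons.
Total constituent mass: 74 × 1.007276 + 110 × 1.008665 = 185.491574 u
Mass defect Δm = 185.491574 − 183.9103 = 1.581274 u
Binding energy = Δm·c² = 1.581274 × 931.494 MeV/u = 1472.95 MeV
In joules: 1472.95 MeV × 1.602e-13 J/MeV = 2.3597e-10 J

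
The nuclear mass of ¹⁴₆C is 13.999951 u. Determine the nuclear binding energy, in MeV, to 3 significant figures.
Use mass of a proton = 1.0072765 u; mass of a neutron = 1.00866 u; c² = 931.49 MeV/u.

Z = 6, so N = A − Z = 14 − 6 = 8.
Mass of separated nucleons = 6(1.0072765) + 8(1.00866) = 6.0436590 + 8.06928 = 14.1129390 u
Δm = 14.1129390 − 13.999951 = 0.1129880 u
E_B = 0.1129880 × 931.49 = 105.247 MeV

105 MeV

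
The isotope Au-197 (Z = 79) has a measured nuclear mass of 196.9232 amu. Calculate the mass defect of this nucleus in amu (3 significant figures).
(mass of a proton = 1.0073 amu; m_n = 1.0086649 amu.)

1.68 amu

Z = 79, so N = A − Z = 197 − 79 = 118.
Total constituent mass: 79 × 1.0073 + 118 × 1.0086649 = 198.5991582 amu
The mass defect is 198.5991582 − 196.9232 = 1.6759582 amu.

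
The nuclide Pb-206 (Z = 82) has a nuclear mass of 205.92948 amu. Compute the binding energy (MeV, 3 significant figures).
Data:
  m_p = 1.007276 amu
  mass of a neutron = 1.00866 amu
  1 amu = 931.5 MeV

Z = 82, so N = A − Z = 206 − 82 = 124.
Mass of separated nucleons = 82(1.007276) + 124(1.00866) = 82.596632 + 125.07384 = 207.670472 amu
The mass defect is 207.670472 − 205.92948 = 1.740992 amu.
Binding energy = Δm·c² = 1.740992 × 931.5 MeV/amu = 1621.73 MeV

1620 MeV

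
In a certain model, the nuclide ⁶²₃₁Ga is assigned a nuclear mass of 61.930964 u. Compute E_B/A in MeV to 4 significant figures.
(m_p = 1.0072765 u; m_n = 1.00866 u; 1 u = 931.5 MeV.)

The nucleus contains 31 protons and 62 − 31 = 31 neutrons.
Total constituent mass: 31 × 1.0072765 + 31 × 1.00866 = 62.4940315 u
The mass defect is 62.4940315 − 61.930964 = 0.5630675 u.
E_B = 0.5630675 × 931.5 = 524.497 MeV
BE/A = 524.497 MeV / 62 = 8.460 MeV/nucleon

8.460 MeV/nucleon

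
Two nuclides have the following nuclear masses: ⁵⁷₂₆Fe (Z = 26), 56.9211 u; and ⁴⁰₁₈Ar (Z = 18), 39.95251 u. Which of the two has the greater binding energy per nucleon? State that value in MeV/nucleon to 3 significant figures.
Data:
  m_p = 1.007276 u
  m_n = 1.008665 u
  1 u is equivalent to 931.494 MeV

⁵⁷₂₆Fe; 8.77 MeV/nucleon

⁵⁷₂₆Fe: Σm = 26(1.007276) + 31(1.008665) = 57.457791 u; Δm = 0.536691 u; E_B = 499.92 MeV; E_B/A = 8.771 MeV
⁴⁰₁₈Ar: Σm = 18(1.007276) + 22(1.008665) = 40.321598 u; Δm = 0.369088 u; E_B = 343.80 MeV; E_B/A = 8.595 MeV
⁵⁷₂₆Fe has the higher binding energy per nucleon, so it is the more tightly bound nucleus.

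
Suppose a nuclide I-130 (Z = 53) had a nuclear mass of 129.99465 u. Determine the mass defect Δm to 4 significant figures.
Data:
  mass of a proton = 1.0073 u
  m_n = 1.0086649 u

The nucleus contains 53 protons and 130 − 53 = 77 neutrons.
Σm = 53·m_p + 77·m_n = 53.3869 + 77.6671973 = 131.0540973 u
The mass defect is 131.0540973 − 129.99465 = 1.0594473 u.

1.059 u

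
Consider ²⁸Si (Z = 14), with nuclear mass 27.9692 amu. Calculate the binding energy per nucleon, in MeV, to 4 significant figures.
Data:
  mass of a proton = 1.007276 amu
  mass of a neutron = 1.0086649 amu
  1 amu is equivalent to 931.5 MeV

8.449 MeV/nucleon

The nucleus contains 14 protons and 28 − 14 = 14 neutrons.
Σm = 14·m_p + 14·m_n = 14.101864 + 14.1213086 = 28.2231726 amu
Δm = 28.2231726 − 27.9692 = 0.2539726 amu
E_B = 0.2539726 × 931.5 = 236.575 MeV
Per nucleon: 236.575 / 28 = 8.449 MeV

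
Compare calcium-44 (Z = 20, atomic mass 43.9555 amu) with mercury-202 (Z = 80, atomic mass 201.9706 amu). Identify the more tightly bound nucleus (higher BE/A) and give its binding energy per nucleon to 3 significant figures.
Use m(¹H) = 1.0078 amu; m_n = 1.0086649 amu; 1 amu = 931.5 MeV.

calcium-44; 8.65 MeV/nucleon

calcium-44: Σm = 20(1.0078) + 24(1.0086649) = 44.3639576 amu; Δm = 0.4084576 amu; E_B = 380.48 MeV; E_B/A = 8.647 MeV
mercury-202: Σm = 80(1.0078) + 122(1.0086649) = 203.6811178 amu; Δm = 1.7105178 amu; E_B = 1593.3 MeV; E_B/A = 7.888 MeV
calcium-44 has the higher binding energy per nucleon, so it is the more tightly bound nucleus.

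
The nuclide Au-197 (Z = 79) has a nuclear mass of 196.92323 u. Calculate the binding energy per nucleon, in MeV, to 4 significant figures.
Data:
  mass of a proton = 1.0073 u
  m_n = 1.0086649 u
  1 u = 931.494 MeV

7.924 MeV/nucleon

The nucleus contains 79 protons and 197 − 79 = 118 neutrons.
Total constituent mass: 79 × 1.0073 + 118 × 1.0086649 = 198.5991582 u
Mass defect Δm = 198.5991582 − 196.92323 = 1.6759282 u
Binding energy = Δm·c² = 1.6759282 × 931.494 MeV/u = 1561.12 MeV
Dividing by A = 197 gives 7.924 MeV per nucleon.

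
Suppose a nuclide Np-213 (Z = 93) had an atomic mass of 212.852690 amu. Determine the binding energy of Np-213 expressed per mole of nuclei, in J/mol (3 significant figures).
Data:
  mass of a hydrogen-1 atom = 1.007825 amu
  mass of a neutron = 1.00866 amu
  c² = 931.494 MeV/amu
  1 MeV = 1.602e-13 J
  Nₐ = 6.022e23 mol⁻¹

1.72e+14 J/mol

Σm = 93·m(¹H) + 120·m_n = 93.727725 + 121.03920 = 214.766925 amu
Δm = 214.766925 − 212.852690 = 1.914235 amu
Binding energy = Δm·c² = 1.914235 × 931.494 MeV/amu = 1783.10 MeV
Per nucleus in joules: 1783.10 MeV × 1.602e-13 J/MeV = 2.8565e-10 J
Per mole: 2.8565e-10 J × 6.022e23 mol⁻¹ = 1.7202e+14 J/mol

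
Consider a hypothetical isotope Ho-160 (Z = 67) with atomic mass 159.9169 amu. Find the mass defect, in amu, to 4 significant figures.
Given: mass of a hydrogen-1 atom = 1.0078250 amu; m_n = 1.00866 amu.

Mass of separated nucleons = 67(1.0078250) + 93(1.00866) = 67.5242750 + 93.80538 = 161.3296550 amu
Mass defect Δm = 161.3296550 − 159.9169 = 1.4127550 amu

1.413 amu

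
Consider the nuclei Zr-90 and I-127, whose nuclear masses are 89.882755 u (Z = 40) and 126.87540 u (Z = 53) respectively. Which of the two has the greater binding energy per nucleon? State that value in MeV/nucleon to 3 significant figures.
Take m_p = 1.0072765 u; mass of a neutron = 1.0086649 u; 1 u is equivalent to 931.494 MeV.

Zr-90: Σm = 40(1.0072765) + 50(1.0086649) = 90.7243050 u; Δm = 0.8415500 u; E_B = 783.90 MeV; E_B/A = 8.710 MeV
I-127: Σm = 53(1.0072765) + 74(1.0086649) = 128.0268571 u; Δm = 1.1514571 u; E_B = 1072.575 MeV; E_B/A = 8.445 MeV
Zr-90 has the higher binding energy per nucleon, so it is the more tightly bound nucleus.

Zr-90; 8.71 MeV/nucleon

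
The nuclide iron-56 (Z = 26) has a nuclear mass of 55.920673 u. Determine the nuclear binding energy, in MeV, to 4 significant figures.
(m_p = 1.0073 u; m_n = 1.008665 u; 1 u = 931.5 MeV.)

492.8 MeV

Σm = 26·m_p + 30·m_n = 26.1898 + 30.259950 = 56.449750 u
Mass defect Δm = 56.449750 − 55.920673 = 0.529077 u
Converting to energy: 0.529077 u × 931.5 MeV/u = 492.835 MeV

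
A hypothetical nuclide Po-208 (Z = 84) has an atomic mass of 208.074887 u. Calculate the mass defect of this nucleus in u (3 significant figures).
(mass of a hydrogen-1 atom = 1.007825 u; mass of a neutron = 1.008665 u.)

1.66 u

The nucleus contains 84 protons and 208 − 84 = 124 neutrons.
Mass of separated nucleons = 84(1.007825) + 124(1.008665) = 84.657300 + 125.074460 = 209.731760 u
The mass defect is 209.731760 − 208.074887 = 1.656873 u.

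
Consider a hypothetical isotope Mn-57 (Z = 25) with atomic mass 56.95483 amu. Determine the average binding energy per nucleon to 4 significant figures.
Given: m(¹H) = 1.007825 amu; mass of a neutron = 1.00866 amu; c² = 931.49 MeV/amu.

8.464 MeV/nucleon

Total constituent mass: 25 × 1.007825 + 32 × 1.00866 = 57.472745 amu
Δm = 57.472745 − 56.95483 = 0.517915 amu
Binding energy = Δm·c² = 0.517915 × 931.49 MeV/amu = 482.433 MeV
Dividing by A = 57 gives 8.464 MeV per nucleon.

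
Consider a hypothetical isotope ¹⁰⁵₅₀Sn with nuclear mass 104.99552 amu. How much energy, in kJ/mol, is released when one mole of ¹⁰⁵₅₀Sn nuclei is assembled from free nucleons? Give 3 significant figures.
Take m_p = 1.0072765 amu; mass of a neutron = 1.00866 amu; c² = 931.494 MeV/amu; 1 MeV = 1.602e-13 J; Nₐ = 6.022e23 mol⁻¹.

7.59e+10 kJ/mol

Mass of separated nucleons = 50(1.0072765) + 55(1.00866) = 50.3638250 + 55.47630 = 105.8401250 amu
The mass defect is 105.8401250 − 104.99552 = 0.8446050 amu.
Binding energy = Δm·c² = 0.8446050 × 931.494 MeV/amu = 786.744 MeV
Per nucleus in joules: 786.744 MeV × 1.602e-13 J/MeV = 1.2604e-10 J
Per mole: 1.2604e-10 J × 6.022e23 mol⁻¹ = 7.5901e+13 J/mol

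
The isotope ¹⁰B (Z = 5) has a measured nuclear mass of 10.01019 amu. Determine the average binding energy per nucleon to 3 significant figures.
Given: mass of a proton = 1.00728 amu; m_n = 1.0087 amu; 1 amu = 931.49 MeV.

The nucleus contains 5 protons and 10 − 5 = 5 neutrons.
Mass of separated nucleons = 5(1.00728) + 5(1.0087) = 5.03640 + 5.0435 = 10.07990 amu
Mass defect Δm = 10.07990 − 10.01019 = 0.06971 amu
E_B = 0.06971 × 931.49 = 64.9342 MeV
Per nucleon: 64.9342 / 10 = 6.493 MeV

6.49 MeV/nucleon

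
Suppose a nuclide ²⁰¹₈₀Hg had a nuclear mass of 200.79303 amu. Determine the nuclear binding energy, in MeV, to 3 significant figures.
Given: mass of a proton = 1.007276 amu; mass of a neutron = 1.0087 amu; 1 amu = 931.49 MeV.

Total constituent mass: 80 × 1.007276 + 121 × 1.0087 = 202.634780 amu
Mass defect Δm = 202.634780 − 200.79303 = 1.841750 amu
E_B = 1.841750 × 931.49 = 1715.57 MeV

1720 MeV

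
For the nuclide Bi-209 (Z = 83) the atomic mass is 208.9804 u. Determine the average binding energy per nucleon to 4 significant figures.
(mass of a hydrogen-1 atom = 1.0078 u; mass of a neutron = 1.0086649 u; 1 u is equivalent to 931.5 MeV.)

Σm = 83·m(¹H) + 126·m_n = 83.6474 + 127.0917774 = 210.7391774 u
Δm = 210.7391774 − 208.9804 = 1.7587774 u
Converting to energy: 1.7587774 u × 931.5 MeV/u = 1638.30 MeV
Dividing by A = 209 gives 7.839 MeV per nucleon.

7.839 MeV/nucleon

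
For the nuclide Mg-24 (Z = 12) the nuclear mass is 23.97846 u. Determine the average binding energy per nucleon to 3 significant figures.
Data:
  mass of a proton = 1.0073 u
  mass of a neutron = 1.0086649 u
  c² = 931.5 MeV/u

Total constituent mass: 12 × 1.0073 + 12 × 1.0086649 = 24.1915788 u
The mass defect is 24.1915788 − 23.97846 = 0.2131188 u.
Converting to energy: 0.2131188 u × 931.5 MeV/u = 198.520 MeV
Dividing by A = 24 gives 8.272 MeV per nucleon.

8.27 MeV/nucleon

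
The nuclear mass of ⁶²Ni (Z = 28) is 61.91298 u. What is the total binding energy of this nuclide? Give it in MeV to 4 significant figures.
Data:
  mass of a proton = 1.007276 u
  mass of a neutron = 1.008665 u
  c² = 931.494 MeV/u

Σm = 28·m_p + 34·m_n = 28.203728 + 34.294610 = 62.498338 u
Δm = 62.498338 − 61.91298 = 0.585358 u
Converting to energy: 0.585358 u × 931.494 MeV/u = 545.257 MeV

545.3 MeV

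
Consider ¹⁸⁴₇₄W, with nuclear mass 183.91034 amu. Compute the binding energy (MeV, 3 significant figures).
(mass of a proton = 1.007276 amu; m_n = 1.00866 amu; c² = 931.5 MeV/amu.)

1470 MeV

The nucleus contains 74 protons and 184 − 74 = 110 neutrons.
Total constituent mass: 74 × 1.007276 + 110 × 1.00866 = 185.491024 amu
Δm = 185.491024 − 183.91034 = 1.580684 amu
E_B = 1.580684 × 931.5 = 1472.41 MeV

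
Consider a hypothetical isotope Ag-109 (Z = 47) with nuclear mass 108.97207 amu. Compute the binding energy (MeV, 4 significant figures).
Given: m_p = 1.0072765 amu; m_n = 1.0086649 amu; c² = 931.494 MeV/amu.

845.0 MeV

Total constituent mass: 47 × 1.0072765 + 62 × 1.0086649 = 109.8792193 amu
Δm = 109.8792193 − 108.97207 = 0.9071493 amu
Binding energy = Δm·c² = 0.9071493 × 931.494 MeV/amu = 845.004 MeV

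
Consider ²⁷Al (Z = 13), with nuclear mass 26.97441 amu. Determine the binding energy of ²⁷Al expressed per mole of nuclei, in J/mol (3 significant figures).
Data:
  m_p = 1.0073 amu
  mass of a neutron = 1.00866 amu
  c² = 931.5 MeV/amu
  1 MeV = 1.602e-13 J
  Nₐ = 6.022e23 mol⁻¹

Z = 13, so N = A − Z = 27 − 13 = 14.
Σm = 13·m_p + 14·m_n = 13.0949 + 14.12124 = 27.21614 amu
Δm = 27.21614 − 26.97441 = 0.24173 amu
E_B = 0.24173 × 931.5 = 225.171 MeV
Per nucleus in joules: 225.171 MeV × 1.602e-13 J/MeV = 3.6072e-11 J
Per mole: 3.6072e-11 J × 6.022e23 mol⁻¹ = 2.1723e+13 J/mol

2.17e+13 J/mol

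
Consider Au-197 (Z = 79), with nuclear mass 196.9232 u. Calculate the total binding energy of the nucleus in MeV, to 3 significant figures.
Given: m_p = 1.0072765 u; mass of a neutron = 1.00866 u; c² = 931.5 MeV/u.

1560 MeV

The nucleus contains 79 protons and 197 − 79 = 118 neutrons.
Σm = 79·m_p + 118·m_n = 79.5748435 + 119.02188 = 198.5967235 u
Δm = 198.5967235 − 196.9232 = 1.6735235 u
E_B = 1.6735235 × 931.5 = 1558.89 MeV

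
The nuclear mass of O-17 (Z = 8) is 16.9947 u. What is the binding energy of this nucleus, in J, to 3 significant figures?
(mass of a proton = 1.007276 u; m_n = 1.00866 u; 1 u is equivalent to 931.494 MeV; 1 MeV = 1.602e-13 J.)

Total constituent mass: 8 × 1.007276 + 9 × 1.00866 = 17.136148 u
The mass defect is 17.136148 − 16.9947 = 0.141448 u.
Converting to energy: 0.141448 u × 931.494 MeV/u = 131.758 MeV
In joules: 131.758 MeV × 1.602e-13 J/MeV = 2.1108e-11 J

2.11e-11 J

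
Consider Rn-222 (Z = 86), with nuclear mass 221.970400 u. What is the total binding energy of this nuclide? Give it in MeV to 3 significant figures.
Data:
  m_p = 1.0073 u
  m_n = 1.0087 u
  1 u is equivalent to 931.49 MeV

Σm = 86·m_p + 136·m_n = 86.6278 + 137.1832 = 223.8110 u
The mass defect is 223.8110 − 221.970400 = 1.840600 u.
Converting to energy: 1.840600 u × 931.49 MeV/u = 1714.50 MeV

1710 MeV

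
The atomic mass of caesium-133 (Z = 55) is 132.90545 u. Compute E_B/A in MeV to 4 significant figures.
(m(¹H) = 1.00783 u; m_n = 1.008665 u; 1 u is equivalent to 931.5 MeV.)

8.412 MeV/nucleon

Total constituent mass: 55 × 1.00783 + 78 × 1.008665 = 134.106520 u
Mass defect Δm = 134.106520 − 132.90545 = 1.201070 u
E_B = 1.201070 × 931.5 = 1118.80 MeV
BE/A = 1118.80 MeV / 133 = 8.412 MeV/nucleon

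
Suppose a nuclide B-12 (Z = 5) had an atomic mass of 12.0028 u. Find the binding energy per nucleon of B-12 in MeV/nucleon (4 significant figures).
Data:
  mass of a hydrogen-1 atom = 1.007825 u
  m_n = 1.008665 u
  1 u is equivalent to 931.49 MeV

Total constituent mass: 5 × 1.007825 + 7 × 1.008665 = 12.099780 u
Δm = 12.099780 − 12.0028 = 0.096980 u
Binding energy = Δm·c² = 0.096980 × 931.49 MeV/u = 90.3359 MeV
Dividing by A = 12 gives 7.528 MeV per nucleon.

7.528 MeV/nucleon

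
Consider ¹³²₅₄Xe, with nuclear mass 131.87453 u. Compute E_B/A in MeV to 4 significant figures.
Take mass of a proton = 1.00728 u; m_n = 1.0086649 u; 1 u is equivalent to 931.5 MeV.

8.429 MeV/nucleon

Z = 54, so N = A − Z = 132 − 54 = 78.
Mass of separated nucleons = 54(1.00728) + 78(1.0086649) = 54.39312 + 78.6758622 = 133.0689822 u
Mass defect Δm = 133.0689822 − 131.87453 = 1.1944522 u
Converting to energy: 1.1944522 u × 931.5 MeV/u = 1112.63 MeV
Dividing by A = 132 gives 8.429 MeV per nucleon.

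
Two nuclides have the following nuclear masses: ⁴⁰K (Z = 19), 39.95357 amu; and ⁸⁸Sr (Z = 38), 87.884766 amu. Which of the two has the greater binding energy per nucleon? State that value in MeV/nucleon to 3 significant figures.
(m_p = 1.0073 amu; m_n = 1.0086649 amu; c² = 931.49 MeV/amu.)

⁴⁰K: Σm = 19(1.0073) + 21(1.0086649) = 40.3206629 amu; Δm = 0.3670929 amu; E_B = 341.94 MeV; E_B/A = 8.549 MeV
⁸⁸Sr: Σm = 38(1.0073) + 50(1.0086649) = 88.7106450 amu; Δm = 0.8258790 amu; E_B = 769.30 MeV; E_B/A = 8.742 MeV
⁸⁸Sr has the higher binding energy per nucleon, so it is the more tightly bound nucleus.

⁸⁸Sr; 8.74 MeV/nucleon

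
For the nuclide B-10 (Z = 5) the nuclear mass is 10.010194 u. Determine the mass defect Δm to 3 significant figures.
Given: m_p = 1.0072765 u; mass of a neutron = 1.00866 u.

0.0695 u

The nucleus contains 5 protons and 10 − 5 = 5 neutrons.
Total constituent mass: 5 × 1.0072765 + 5 × 1.00866 = 10.0796825 u
Δm = 10.0796825 − 10.010194 = 0.0694885 u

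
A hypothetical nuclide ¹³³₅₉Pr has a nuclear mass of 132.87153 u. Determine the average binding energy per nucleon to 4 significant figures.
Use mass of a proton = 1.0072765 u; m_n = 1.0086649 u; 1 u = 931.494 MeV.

8.397 MeV/nucleon

Σm = 59·m_p + 74·m_n = 59.4293135 + 74.6412026 = 134.0705161 u
Mass defect Δm = 134.0705161 − 132.87153 = 1.1989861 u
Converting to energy: 1.1989861 u × 931.494 MeV/u = 1116.85 MeV
Dividing by A = 133 gives 8.397 MeV per nucleon.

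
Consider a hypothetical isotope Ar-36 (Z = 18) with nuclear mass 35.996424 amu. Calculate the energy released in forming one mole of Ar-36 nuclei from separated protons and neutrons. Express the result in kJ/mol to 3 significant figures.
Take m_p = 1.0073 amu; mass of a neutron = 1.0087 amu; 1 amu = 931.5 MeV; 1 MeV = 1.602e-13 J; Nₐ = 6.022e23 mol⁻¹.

With 18 protons and 18 neutrons (A = 36):
Mass of separated nucleons = 18(1.0073) + 18(1.0087) = 18.1314 + 18.1566 = 36.2880 amu
The mass defect is 36.2880 − 35.996424 = 0.291576 amu.
E_B = 0.291576 × 931.5 = 271.603 MeV
Per nucleus in joules: 271.603 MeV × 1.602e-13 J/MeV = 4.3511e-11 J
Per mole: 4.3511e-11 J × 6.022e23 mol⁻¹ = 2.6202e+13 J/mol

2.62e+10 kJ/mol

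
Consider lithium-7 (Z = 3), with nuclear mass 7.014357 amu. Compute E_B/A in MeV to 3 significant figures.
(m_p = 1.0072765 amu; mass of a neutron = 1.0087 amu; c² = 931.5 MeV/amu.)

Σm = 3·m_p + 4·m_n = 3.0218295 + 4.0348 = 7.0566295 amu
Mass defect Δm = 7.0566295 − 7.014357 = 0.0422725 amu
Converting to energy: 0.0422725 amu × 931.5 MeV/amu = 39.3768 MeV
BE/A = 39.3768 MeV / 7 = 5.625 MeV/nucleon

5.63 MeV/nucleon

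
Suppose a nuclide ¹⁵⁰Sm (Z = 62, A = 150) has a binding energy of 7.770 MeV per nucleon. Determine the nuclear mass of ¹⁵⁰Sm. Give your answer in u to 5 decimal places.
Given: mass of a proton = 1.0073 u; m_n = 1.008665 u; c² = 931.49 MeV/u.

Total binding energy = 150 × 7.770 = 1165.500 MeV
Mass defect = 1165.500 MeV / (931.49 MeV/u) = 1.2512212 u
Constituent mass = 62(1.0073) + 88(1.008665) = 151.215120 u
Nuclear mass = 151.215120 − 1.2512212 = 149.9638988 u ≈ 149.96390 u (to 5 decimal places)

149.96390 u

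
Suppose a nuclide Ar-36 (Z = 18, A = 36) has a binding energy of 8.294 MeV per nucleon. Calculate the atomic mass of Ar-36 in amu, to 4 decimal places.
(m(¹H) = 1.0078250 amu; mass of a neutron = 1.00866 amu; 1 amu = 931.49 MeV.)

Total binding energy = 36 × 8.294 = 298.584 MeV
Mass defect = 298.584 MeV / (931.49 MeV/amu) = 0.320545 amu
Constituent mass = 18(1.0078250) + 18(1.00866) = 36.2967300 amu
Atomic mass = 36.2967300 − 0.320545 = 35.9761850 amu ≈ 35.9762 amu (to 4 decimal places)

35.9762 amu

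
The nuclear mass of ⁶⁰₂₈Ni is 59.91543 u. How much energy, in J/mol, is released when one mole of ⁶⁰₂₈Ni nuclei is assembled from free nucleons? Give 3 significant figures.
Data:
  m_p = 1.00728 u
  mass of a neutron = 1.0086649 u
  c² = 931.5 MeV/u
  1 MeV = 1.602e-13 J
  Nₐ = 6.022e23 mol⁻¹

5.08e+13 J/mol

With 28 protons and 32 neutrons (A = 60):
Total constituent mass: 28 × 1.00728 + 32 × 1.0086649 = 60.4811168 u
Δm = 60.4811168 − 59.91543 = 0.5656868 u
Converting to energy: 0.5656868 u × 931.5 MeV/u = 526.937 MeV
Per nucleus in joules: 526.937 MeV × 1.602e-13 J/MeV = 8.4415e-11 J
Per mole: 8.4415e-11 J × 6.022e23 mol⁻¹ = 5.0835e+13 J/mol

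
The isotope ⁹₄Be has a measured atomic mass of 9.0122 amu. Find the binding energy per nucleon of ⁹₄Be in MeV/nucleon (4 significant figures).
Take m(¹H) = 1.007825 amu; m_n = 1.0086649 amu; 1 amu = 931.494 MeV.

Σm = 4·m(¹H) + 5·m_n = 4.031300 + 5.0433245 = 9.0746245 amu
Mass defect Δm = 9.0746245 − 9.0122 = 0.0624245 amu
E_B = 0.0624245 × 931.494 = 58.1480 MeV
BE/A = 58.1480 MeV / 9 = 6.461 MeV/nucleon

6.461 MeV/nucleon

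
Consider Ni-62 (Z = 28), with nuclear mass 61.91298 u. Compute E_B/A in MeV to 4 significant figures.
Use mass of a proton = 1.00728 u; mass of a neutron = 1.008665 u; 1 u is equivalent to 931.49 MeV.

Total constituent mass: 28 × 1.00728 + 34 × 1.008665 = 62.498450 u
Δm = 62.498450 − 61.91298 = 0.585470 u
Binding energy = Δm·c² = 0.585470 × 931.49 MeV/u = 545.359 MeV
BE/A = 545.359 MeV / 62 = 8.796 MeV/nucleon

8.796 MeV/nucleon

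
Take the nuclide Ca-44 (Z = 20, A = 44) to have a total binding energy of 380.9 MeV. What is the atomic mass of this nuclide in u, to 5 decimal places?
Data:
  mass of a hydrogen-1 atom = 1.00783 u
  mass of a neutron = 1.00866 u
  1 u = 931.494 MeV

43.95553 u

Mass defect = 380.9 MeV / (931.494 MeV/u) = 0.4089130 u
Constituent mass = 20(1.00783) + 24(1.00866) = 44.36444 u
Atomic mass = 44.36444 − 0.4089130 = 43.9555270 u ≈ 43.95553 u (to 5 decimal places)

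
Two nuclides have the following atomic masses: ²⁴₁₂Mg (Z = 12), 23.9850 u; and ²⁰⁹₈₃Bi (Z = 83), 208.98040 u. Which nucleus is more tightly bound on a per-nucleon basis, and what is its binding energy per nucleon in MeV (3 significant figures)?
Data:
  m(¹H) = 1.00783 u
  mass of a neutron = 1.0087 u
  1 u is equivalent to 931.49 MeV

²⁴₁₂Mg; 8.28 MeV/nucleon

²⁴₁₂Mg: Σm = 12(1.00783) + 12(1.0087) = 24.19836 u; Δm = 0.21336 u; E_B = 198.74 MeV; E_B/A = 8.281 MeV
²⁰⁹₈₃Bi: Σm = 83(1.00783) + 126(1.0087) = 210.74609 u; Δm = 1.76569 u; E_B = 1644.7 MeV; E_B/A = 7.869 MeV
²⁴₁₂Mg has the higher binding energy per nucleon, so it is the more tightly bound nucleus.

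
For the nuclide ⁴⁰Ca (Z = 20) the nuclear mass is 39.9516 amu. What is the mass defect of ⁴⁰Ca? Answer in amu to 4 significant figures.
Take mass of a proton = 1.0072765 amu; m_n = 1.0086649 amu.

With 20 protons and 20 neutrons (A = 40):
Σm = 20·m_p + 20·m_n = 20.1455300 + 20.1732980 = 40.3188280 amu
Δm = 40.3188280 − 39.9516 = 0.3672280 amu

0.3672 amu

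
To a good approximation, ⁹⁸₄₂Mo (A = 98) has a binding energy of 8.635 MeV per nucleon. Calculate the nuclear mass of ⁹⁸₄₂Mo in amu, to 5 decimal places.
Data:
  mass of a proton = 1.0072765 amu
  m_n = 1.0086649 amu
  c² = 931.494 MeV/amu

97.88238 amu

Total binding energy = 98 × 8.635 = 846.230 MeV
Mass defect = 846.230 MeV / (931.494 MeV/amu) = 0.9084653 amu
Constituent mass = 42(1.0072765) + 56(1.0086649) = 98.7908474 amu
Nuclear mass = 98.7908474 − 0.9084653 = 97.8823821 amu ≈ 97.88238 amu (to 5 decimal places)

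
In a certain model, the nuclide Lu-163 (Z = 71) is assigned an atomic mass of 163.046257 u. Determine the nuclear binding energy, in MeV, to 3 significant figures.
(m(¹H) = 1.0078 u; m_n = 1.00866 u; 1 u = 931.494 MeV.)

1210 MeV

With 71 protons and 92 neutrons (A = 163):
Total constituent mass: 71 × 1.0078 + 92 × 1.00866 = 164.35052 u
Δm = 164.35052 − 163.046257 = 1.304263 u
E_B = 1.304263 × 931.494 = 1214.91 MeV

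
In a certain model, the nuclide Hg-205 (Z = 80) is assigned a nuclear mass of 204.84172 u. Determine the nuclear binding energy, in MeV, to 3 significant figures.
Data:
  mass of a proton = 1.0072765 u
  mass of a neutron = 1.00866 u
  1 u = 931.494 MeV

1700 MeV

Mass of separated nucleons = 80(1.0072765) + 125(1.00866) = 80.5821200 + 126.08250 = 206.6646200 u
The mass defect is 206.6646200 − 204.84172 = 1.8229000 u.
Converting to energy: 1.8229000 u × 931.494 MeV/u = 1698.02 MeV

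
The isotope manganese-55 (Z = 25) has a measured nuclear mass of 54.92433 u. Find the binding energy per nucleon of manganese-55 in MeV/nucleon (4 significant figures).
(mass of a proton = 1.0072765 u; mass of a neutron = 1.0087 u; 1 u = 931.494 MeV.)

The nucleus contains 25 protons and 55 − 25 = 30 neutrons.
Σm = 25·m_p + 30·m_n = 25.1819125 + 30.2610 = 55.4429125 u
The mass defect is 55.4429125 − 54.92433 = 0.5185825 u.
Binding energy = Δm·c² = 0.5185825 × 931.494 MeV/u = 483.056 MeV
Dividing by A = 55 gives 8.783 MeV per nucleon.

8.783 MeV/nucleon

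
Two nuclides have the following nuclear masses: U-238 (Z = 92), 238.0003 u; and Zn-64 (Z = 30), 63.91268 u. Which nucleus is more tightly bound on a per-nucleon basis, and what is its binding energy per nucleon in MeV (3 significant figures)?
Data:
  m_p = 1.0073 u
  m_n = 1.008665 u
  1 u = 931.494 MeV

U-238: Σm = 92(1.0073) + 146(1.008665) = 239.936690 u; Δm = 1.936390 u; E_B = 1803.7 MeV; E_B/A = 7.579 MeV
Zn-64: Σm = 30(1.0073) + 34(1.008665) = 64.513610 u; Δm = 0.600930 u; E_B = 559.76 MeV; E_B/A = 8.746 MeV
Zn-64 has the higher binding energy per nucleon, so it is the more tightly bound nucleus.

Zn-64; 8.75 MeV/nucleon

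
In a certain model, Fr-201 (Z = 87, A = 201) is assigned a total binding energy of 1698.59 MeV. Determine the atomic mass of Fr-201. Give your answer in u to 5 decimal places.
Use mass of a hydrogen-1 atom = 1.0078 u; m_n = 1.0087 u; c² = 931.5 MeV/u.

Mass defect = 1698.59 MeV / (931.5 MeV/u) = 1.8234997 u
Constituent mass = 87(1.0078) + 114(1.0087) = 202.6704 u
Atomic mass = 202.6704 − 1.8234997 = 200.8469003 u ≈ 200.84690 u (to 5 decimal places)

200.84690 u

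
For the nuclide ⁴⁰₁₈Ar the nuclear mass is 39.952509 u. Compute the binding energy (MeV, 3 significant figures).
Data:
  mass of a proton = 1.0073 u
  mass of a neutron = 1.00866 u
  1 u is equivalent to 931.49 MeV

With 18 protons and 22 neutrons (A = 40):
Total constituent mass: 18 × 1.0073 + 22 × 1.00866 = 40.32192 u
Mass defect Δm = 40.32192 − 39.952509 = 0.369411 u
Binding energy = Δm·c² = 0.369411 × 931.49 MeV/u = 344.103 MeV

344 MeV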